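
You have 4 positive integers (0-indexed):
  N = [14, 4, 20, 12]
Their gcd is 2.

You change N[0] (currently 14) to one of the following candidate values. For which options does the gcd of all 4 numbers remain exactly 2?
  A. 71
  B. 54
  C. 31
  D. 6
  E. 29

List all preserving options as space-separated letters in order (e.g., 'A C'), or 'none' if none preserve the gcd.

Old gcd = 2; gcd of others (without N[0]) = 4
New gcd for candidate v: gcd(4, v). Preserves old gcd iff gcd(4, v) = 2.
  Option A: v=71, gcd(4,71)=1 -> changes
  Option B: v=54, gcd(4,54)=2 -> preserves
  Option C: v=31, gcd(4,31)=1 -> changes
  Option D: v=6, gcd(4,6)=2 -> preserves
  Option E: v=29, gcd(4,29)=1 -> changes

Answer: B D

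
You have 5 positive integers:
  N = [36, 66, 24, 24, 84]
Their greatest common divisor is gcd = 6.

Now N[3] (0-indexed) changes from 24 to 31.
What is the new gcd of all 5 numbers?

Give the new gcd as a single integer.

Answer: 1

Derivation:
Numbers: [36, 66, 24, 24, 84], gcd = 6
Change: index 3, 24 -> 31
gcd of the OTHER numbers (without index 3): gcd([36, 66, 24, 84]) = 6
New gcd = gcd(g_others, new_val) = gcd(6, 31) = 1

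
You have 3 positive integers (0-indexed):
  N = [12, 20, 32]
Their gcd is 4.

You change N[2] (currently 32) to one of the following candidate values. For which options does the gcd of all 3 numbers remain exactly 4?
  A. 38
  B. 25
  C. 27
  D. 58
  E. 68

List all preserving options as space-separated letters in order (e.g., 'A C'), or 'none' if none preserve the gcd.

Old gcd = 4; gcd of others (without N[2]) = 4
New gcd for candidate v: gcd(4, v). Preserves old gcd iff gcd(4, v) = 4.
  Option A: v=38, gcd(4,38)=2 -> changes
  Option B: v=25, gcd(4,25)=1 -> changes
  Option C: v=27, gcd(4,27)=1 -> changes
  Option D: v=58, gcd(4,58)=2 -> changes
  Option E: v=68, gcd(4,68)=4 -> preserves

Answer: E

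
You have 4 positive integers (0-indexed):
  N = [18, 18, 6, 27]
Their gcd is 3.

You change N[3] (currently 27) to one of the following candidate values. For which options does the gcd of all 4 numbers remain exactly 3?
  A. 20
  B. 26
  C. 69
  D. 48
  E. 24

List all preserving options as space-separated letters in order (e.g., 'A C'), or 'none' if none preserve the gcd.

Answer: C

Derivation:
Old gcd = 3; gcd of others (without N[3]) = 6
New gcd for candidate v: gcd(6, v). Preserves old gcd iff gcd(6, v) = 3.
  Option A: v=20, gcd(6,20)=2 -> changes
  Option B: v=26, gcd(6,26)=2 -> changes
  Option C: v=69, gcd(6,69)=3 -> preserves
  Option D: v=48, gcd(6,48)=6 -> changes
  Option E: v=24, gcd(6,24)=6 -> changes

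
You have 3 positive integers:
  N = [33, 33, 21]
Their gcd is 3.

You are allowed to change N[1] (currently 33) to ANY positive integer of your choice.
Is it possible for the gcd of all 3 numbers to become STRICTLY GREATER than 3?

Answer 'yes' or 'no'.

Current gcd = 3
gcd of all OTHER numbers (without N[1]=33): gcd([33, 21]) = 3
The new gcd after any change is gcd(3, new_value).
This can be at most 3.
Since 3 = old gcd 3, the gcd can only stay the same or decrease.

Answer: no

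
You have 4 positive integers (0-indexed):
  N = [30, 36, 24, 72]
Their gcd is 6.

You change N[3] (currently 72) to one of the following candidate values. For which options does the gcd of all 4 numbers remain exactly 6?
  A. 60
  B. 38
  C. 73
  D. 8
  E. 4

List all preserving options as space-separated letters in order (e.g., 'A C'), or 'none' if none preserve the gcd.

Old gcd = 6; gcd of others (without N[3]) = 6
New gcd for candidate v: gcd(6, v). Preserves old gcd iff gcd(6, v) = 6.
  Option A: v=60, gcd(6,60)=6 -> preserves
  Option B: v=38, gcd(6,38)=2 -> changes
  Option C: v=73, gcd(6,73)=1 -> changes
  Option D: v=8, gcd(6,8)=2 -> changes
  Option E: v=4, gcd(6,4)=2 -> changes

Answer: A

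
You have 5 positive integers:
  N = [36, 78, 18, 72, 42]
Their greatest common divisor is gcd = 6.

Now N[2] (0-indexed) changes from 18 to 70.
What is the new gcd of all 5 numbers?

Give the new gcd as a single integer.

Answer: 2

Derivation:
Numbers: [36, 78, 18, 72, 42], gcd = 6
Change: index 2, 18 -> 70
gcd of the OTHER numbers (without index 2): gcd([36, 78, 72, 42]) = 6
New gcd = gcd(g_others, new_val) = gcd(6, 70) = 2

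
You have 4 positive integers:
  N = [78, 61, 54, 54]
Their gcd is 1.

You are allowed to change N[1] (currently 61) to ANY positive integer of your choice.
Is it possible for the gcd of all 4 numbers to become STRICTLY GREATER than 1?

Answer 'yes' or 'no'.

Current gcd = 1
gcd of all OTHER numbers (without N[1]=61): gcd([78, 54, 54]) = 6
The new gcd after any change is gcd(6, new_value).
This can be at most 6.
Since 6 > old gcd 1, the gcd CAN increase (e.g., set N[1] = 6).

Answer: yes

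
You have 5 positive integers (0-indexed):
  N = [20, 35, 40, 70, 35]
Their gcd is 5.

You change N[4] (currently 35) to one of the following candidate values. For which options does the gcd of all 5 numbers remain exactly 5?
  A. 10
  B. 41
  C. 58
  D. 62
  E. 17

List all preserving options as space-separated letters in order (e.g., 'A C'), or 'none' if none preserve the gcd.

Old gcd = 5; gcd of others (without N[4]) = 5
New gcd for candidate v: gcd(5, v). Preserves old gcd iff gcd(5, v) = 5.
  Option A: v=10, gcd(5,10)=5 -> preserves
  Option B: v=41, gcd(5,41)=1 -> changes
  Option C: v=58, gcd(5,58)=1 -> changes
  Option D: v=62, gcd(5,62)=1 -> changes
  Option E: v=17, gcd(5,17)=1 -> changes

Answer: A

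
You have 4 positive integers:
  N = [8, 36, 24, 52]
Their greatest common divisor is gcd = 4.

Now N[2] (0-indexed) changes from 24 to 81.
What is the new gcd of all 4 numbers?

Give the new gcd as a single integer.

Answer: 1

Derivation:
Numbers: [8, 36, 24, 52], gcd = 4
Change: index 2, 24 -> 81
gcd of the OTHER numbers (without index 2): gcd([8, 36, 52]) = 4
New gcd = gcd(g_others, new_val) = gcd(4, 81) = 1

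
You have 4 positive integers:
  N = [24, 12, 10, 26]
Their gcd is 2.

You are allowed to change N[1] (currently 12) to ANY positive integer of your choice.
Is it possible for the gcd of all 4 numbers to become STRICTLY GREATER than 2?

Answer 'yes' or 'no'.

Answer: no

Derivation:
Current gcd = 2
gcd of all OTHER numbers (without N[1]=12): gcd([24, 10, 26]) = 2
The new gcd after any change is gcd(2, new_value).
This can be at most 2.
Since 2 = old gcd 2, the gcd can only stay the same or decrease.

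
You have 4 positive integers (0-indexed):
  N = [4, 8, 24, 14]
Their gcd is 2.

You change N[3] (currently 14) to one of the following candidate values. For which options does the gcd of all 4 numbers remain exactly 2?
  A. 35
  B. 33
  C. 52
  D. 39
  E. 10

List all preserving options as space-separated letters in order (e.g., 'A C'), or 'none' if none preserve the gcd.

Answer: E

Derivation:
Old gcd = 2; gcd of others (without N[3]) = 4
New gcd for candidate v: gcd(4, v). Preserves old gcd iff gcd(4, v) = 2.
  Option A: v=35, gcd(4,35)=1 -> changes
  Option B: v=33, gcd(4,33)=1 -> changes
  Option C: v=52, gcd(4,52)=4 -> changes
  Option D: v=39, gcd(4,39)=1 -> changes
  Option E: v=10, gcd(4,10)=2 -> preserves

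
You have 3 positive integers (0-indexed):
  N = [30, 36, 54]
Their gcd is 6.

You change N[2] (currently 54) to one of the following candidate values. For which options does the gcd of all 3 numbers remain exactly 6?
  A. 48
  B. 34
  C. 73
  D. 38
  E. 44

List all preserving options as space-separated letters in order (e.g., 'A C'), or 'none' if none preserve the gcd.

Old gcd = 6; gcd of others (without N[2]) = 6
New gcd for candidate v: gcd(6, v). Preserves old gcd iff gcd(6, v) = 6.
  Option A: v=48, gcd(6,48)=6 -> preserves
  Option B: v=34, gcd(6,34)=2 -> changes
  Option C: v=73, gcd(6,73)=1 -> changes
  Option D: v=38, gcd(6,38)=2 -> changes
  Option E: v=44, gcd(6,44)=2 -> changes

Answer: A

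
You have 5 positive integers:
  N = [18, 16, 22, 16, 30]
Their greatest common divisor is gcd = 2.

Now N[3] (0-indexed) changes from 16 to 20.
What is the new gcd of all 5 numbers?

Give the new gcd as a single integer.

Answer: 2

Derivation:
Numbers: [18, 16, 22, 16, 30], gcd = 2
Change: index 3, 16 -> 20
gcd of the OTHER numbers (without index 3): gcd([18, 16, 22, 30]) = 2
New gcd = gcd(g_others, new_val) = gcd(2, 20) = 2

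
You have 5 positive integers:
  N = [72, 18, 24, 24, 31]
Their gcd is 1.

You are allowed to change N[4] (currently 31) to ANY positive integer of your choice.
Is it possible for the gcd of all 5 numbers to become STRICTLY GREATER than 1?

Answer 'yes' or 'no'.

Answer: yes

Derivation:
Current gcd = 1
gcd of all OTHER numbers (without N[4]=31): gcd([72, 18, 24, 24]) = 6
The new gcd after any change is gcd(6, new_value).
This can be at most 6.
Since 6 > old gcd 1, the gcd CAN increase (e.g., set N[4] = 6).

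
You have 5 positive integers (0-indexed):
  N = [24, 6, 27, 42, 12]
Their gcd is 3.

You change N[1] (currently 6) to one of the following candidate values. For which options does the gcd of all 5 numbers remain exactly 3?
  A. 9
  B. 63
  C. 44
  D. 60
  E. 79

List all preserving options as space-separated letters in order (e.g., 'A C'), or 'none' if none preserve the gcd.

Old gcd = 3; gcd of others (without N[1]) = 3
New gcd for candidate v: gcd(3, v). Preserves old gcd iff gcd(3, v) = 3.
  Option A: v=9, gcd(3,9)=3 -> preserves
  Option B: v=63, gcd(3,63)=3 -> preserves
  Option C: v=44, gcd(3,44)=1 -> changes
  Option D: v=60, gcd(3,60)=3 -> preserves
  Option E: v=79, gcd(3,79)=1 -> changes

Answer: A B D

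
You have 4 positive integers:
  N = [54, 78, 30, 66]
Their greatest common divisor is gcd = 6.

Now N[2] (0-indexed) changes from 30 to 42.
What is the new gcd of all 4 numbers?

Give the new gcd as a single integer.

Numbers: [54, 78, 30, 66], gcd = 6
Change: index 2, 30 -> 42
gcd of the OTHER numbers (without index 2): gcd([54, 78, 66]) = 6
New gcd = gcd(g_others, new_val) = gcd(6, 42) = 6

Answer: 6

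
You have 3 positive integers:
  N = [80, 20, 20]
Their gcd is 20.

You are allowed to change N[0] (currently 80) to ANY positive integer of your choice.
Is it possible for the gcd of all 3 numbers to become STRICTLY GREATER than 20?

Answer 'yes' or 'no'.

Answer: no

Derivation:
Current gcd = 20
gcd of all OTHER numbers (without N[0]=80): gcd([20, 20]) = 20
The new gcd after any change is gcd(20, new_value).
This can be at most 20.
Since 20 = old gcd 20, the gcd can only stay the same or decrease.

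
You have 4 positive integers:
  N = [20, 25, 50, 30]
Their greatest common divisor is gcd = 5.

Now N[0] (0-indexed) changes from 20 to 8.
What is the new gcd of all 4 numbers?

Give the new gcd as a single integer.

Numbers: [20, 25, 50, 30], gcd = 5
Change: index 0, 20 -> 8
gcd of the OTHER numbers (without index 0): gcd([25, 50, 30]) = 5
New gcd = gcd(g_others, new_val) = gcd(5, 8) = 1

Answer: 1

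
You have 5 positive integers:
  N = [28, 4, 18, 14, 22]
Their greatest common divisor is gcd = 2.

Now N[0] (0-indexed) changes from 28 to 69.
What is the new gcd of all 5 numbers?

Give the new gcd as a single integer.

Numbers: [28, 4, 18, 14, 22], gcd = 2
Change: index 0, 28 -> 69
gcd of the OTHER numbers (without index 0): gcd([4, 18, 14, 22]) = 2
New gcd = gcd(g_others, new_val) = gcd(2, 69) = 1

Answer: 1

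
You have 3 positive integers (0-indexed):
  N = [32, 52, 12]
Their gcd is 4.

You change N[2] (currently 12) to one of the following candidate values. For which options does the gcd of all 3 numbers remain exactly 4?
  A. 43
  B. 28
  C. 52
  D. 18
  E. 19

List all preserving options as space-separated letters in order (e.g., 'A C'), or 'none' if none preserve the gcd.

Answer: B C

Derivation:
Old gcd = 4; gcd of others (without N[2]) = 4
New gcd for candidate v: gcd(4, v). Preserves old gcd iff gcd(4, v) = 4.
  Option A: v=43, gcd(4,43)=1 -> changes
  Option B: v=28, gcd(4,28)=4 -> preserves
  Option C: v=52, gcd(4,52)=4 -> preserves
  Option D: v=18, gcd(4,18)=2 -> changes
  Option E: v=19, gcd(4,19)=1 -> changes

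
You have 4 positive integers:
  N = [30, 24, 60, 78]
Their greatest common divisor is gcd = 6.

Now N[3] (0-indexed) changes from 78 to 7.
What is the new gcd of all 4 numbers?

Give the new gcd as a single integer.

Numbers: [30, 24, 60, 78], gcd = 6
Change: index 3, 78 -> 7
gcd of the OTHER numbers (without index 3): gcd([30, 24, 60]) = 6
New gcd = gcd(g_others, new_val) = gcd(6, 7) = 1

Answer: 1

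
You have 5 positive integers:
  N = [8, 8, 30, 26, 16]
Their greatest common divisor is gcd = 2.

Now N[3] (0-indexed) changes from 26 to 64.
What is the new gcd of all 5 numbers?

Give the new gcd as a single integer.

Numbers: [8, 8, 30, 26, 16], gcd = 2
Change: index 3, 26 -> 64
gcd of the OTHER numbers (without index 3): gcd([8, 8, 30, 16]) = 2
New gcd = gcd(g_others, new_val) = gcd(2, 64) = 2

Answer: 2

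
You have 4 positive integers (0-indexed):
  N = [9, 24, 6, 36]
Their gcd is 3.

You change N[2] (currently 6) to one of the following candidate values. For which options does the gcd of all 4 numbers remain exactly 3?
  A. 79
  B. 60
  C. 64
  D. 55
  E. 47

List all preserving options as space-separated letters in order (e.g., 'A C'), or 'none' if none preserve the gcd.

Answer: B

Derivation:
Old gcd = 3; gcd of others (without N[2]) = 3
New gcd for candidate v: gcd(3, v). Preserves old gcd iff gcd(3, v) = 3.
  Option A: v=79, gcd(3,79)=1 -> changes
  Option B: v=60, gcd(3,60)=3 -> preserves
  Option C: v=64, gcd(3,64)=1 -> changes
  Option D: v=55, gcd(3,55)=1 -> changes
  Option E: v=47, gcd(3,47)=1 -> changes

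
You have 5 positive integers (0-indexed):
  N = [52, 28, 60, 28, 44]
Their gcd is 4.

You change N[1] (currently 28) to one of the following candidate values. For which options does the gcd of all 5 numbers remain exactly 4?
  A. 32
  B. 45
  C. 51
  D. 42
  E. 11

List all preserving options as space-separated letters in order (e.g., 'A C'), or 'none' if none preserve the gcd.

Old gcd = 4; gcd of others (without N[1]) = 4
New gcd for candidate v: gcd(4, v). Preserves old gcd iff gcd(4, v) = 4.
  Option A: v=32, gcd(4,32)=4 -> preserves
  Option B: v=45, gcd(4,45)=1 -> changes
  Option C: v=51, gcd(4,51)=1 -> changes
  Option D: v=42, gcd(4,42)=2 -> changes
  Option E: v=11, gcd(4,11)=1 -> changes

Answer: A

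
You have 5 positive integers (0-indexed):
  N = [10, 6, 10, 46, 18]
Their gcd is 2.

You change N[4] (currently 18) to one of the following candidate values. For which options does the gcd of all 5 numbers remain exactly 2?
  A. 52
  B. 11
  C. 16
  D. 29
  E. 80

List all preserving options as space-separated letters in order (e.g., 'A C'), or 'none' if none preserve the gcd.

Answer: A C E

Derivation:
Old gcd = 2; gcd of others (without N[4]) = 2
New gcd for candidate v: gcd(2, v). Preserves old gcd iff gcd(2, v) = 2.
  Option A: v=52, gcd(2,52)=2 -> preserves
  Option B: v=11, gcd(2,11)=1 -> changes
  Option C: v=16, gcd(2,16)=2 -> preserves
  Option D: v=29, gcd(2,29)=1 -> changes
  Option E: v=80, gcd(2,80)=2 -> preserves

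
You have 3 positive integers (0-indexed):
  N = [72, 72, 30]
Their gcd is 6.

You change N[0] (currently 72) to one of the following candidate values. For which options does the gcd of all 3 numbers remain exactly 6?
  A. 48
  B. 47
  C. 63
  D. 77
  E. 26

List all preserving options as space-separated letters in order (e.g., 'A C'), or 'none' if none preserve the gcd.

Answer: A

Derivation:
Old gcd = 6; gcd of others (without N[0]) = 6
New gcd for candidate v: gcd(6, v). Preserves old gcd iff gcd(6, v) = 6.
  Option A: v=48, gcd(6,48)=6 -> preserves
  Option B: v=47, gcd(6,47)=1 -> changes
  Option C: v=63, gcd(6,63)=3 -> changes
  Option D: v=77, gcd(6,77)=1 -> changes
  Option E: v=26, gcd(6,26)=2 -> changes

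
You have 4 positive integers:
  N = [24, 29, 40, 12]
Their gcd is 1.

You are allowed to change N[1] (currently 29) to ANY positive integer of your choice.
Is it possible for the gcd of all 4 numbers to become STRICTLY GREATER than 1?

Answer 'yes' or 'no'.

Current gcd = 1
gcd of all OTHER numbers (without N[1]=29): gcd([24, 40, 12]) = 4
The new gcd after any change is gcd(4, new_value).
This can be at most 4.
Since 4 > old gcd 1, the gcd CAN increase (e.g., set N[1] = 4).

Answer: yes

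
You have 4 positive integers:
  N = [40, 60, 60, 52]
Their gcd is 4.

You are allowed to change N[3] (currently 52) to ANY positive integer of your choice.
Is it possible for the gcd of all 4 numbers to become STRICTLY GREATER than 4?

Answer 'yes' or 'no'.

Current gcd = 4
gcd of all OTHER numbers (without N[3]=52): gcd([40, 60, 60]) = 20
The new gcd after any change is gcd(20, new_value).
This can be at most 20.
Since 20 > old gcd 4, the gcd CAN increase (e.g., set N[3] = 20).

Answer: yes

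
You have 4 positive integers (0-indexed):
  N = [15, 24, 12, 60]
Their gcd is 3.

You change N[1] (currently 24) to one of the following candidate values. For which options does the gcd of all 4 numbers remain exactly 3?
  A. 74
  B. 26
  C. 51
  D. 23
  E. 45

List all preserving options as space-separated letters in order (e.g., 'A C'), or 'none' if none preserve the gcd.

Old gcd = 3; gcd of others (without N[1]) = 3
New gcd for candidate v: gcd(3, v). Preserves old gcd iff gcd(3, v) = 3.
  Option A: v=74, gcd(3,74)=1 -> changes
  Option B: v=26, gcd(3,26)=1 -> changes
  Option C: v=51, gcd(3,51)=3 -> preserves
  Option D: v=23, gcd(3,23)=1 -> changes
  Option E: v=45, gcd(3,45)=3 -> preserves

Answer: C E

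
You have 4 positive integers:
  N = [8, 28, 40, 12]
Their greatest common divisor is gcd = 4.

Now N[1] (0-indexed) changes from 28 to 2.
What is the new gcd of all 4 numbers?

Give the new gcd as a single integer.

Numbers: [8, 28, 40, 12], gcd = 4
Change: index 1, 28 -> 2
gcd of the OTHER numbers (without index 1): gcd([8, 40, 12]) = 4
New gcd = gcd(g_others, new_val) = gcd(4, 2) = 2

Answer: 2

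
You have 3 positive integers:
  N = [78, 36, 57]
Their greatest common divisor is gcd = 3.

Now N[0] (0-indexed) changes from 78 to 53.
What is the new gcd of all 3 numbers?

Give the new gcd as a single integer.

Answer: 1

Derivation:
Numbers: [78, 36, 57], gcd = 3
Change: index 0, 78 -> 53
gcd of the OTHER numbers (without index 0): gcd([36, 57]) = 3
New gcd = gcd(g_others, new_val) = gcd(3, 53) = 1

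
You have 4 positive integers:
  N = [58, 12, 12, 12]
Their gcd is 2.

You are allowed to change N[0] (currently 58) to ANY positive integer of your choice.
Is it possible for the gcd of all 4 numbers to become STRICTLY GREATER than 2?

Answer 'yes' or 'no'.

Current gcd = 2
gcd of all OTHER numbers (without N[0]=58): gcd([12, 12, 12]) = 12
The new gcd after any change is gcd(12, new_value).
This can be at most 12.
Since 12 > old gcd 2, the gcd CAN increase (e.g., set N[0] = 12).

Answer: yes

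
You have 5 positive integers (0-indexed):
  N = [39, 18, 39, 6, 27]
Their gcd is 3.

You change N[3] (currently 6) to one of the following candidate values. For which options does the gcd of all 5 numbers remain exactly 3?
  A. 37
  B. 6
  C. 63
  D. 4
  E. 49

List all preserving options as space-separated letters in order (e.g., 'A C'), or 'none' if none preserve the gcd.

Old gcd = 3; gcd of others (without N[3]) = 3
New gcd for candidate v: gcd(3, v). Preserves old gcd iff gcd(3, v) = 3.
  Option A: v=37, gcd(3,37)=1 -> changes
  Option B: v=6, gcd(3,6)=3 -> preserves
  Option C: v=63, gcd(3,63)=3 -> preserves
  Option D: v=4, gcd(3,4)=1 -> changes
  Option E: v=49, gcd(3,49)=1 -> changes

Answer: B C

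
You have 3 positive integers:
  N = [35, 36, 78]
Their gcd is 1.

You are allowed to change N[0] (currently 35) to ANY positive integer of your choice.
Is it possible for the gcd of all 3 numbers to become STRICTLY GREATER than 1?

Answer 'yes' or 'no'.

Current gcd = 1
gcd of all OTHER numbers (without N[0]=35): gcd([36, 78]) = 6
The new gcd after any change is gcd(6, new_value).
This can be at most 6.
Since 6 > old gcd 1, the gcd CAN increase (e.g., set N[0] = 6).

Answer: yes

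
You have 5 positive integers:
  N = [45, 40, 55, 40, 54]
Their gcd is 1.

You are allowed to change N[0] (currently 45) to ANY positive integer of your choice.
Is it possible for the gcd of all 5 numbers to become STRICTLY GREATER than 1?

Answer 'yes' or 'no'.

Current gcd = 1
gcd of all OTHER numbers (without N[0]=45): gcd([40, 55, 40, 54]) = 1
The new gcd after any change is gcd(1, new_value).
This can be at most 1.
Since 1 = old gcd 1, the gcd can only stay the same or decrease.

Answer: no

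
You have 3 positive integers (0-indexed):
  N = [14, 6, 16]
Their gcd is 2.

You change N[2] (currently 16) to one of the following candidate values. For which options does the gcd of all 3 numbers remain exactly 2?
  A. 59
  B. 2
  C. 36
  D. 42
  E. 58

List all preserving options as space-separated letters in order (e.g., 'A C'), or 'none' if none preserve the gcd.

Answer: B C D E

Derivation:
Old gcd = 2; gcd of others (without N[2]) = 2
New gcd for candidate v: gcd(2, v). Preserves old gcd iff gcd(2, v) = 2.
  Option A: v=59, gcd(2,59)=1 -> changes
  Option B: v=2, gcd(2,2)=2 -> preserves
  Option C: v=36, gcd(2,36)=2 -> preserves
  Option D: v=42, gcd(2,42)=2 -> preserves
  Option E: v=58, gcd(2,58)=2 -> preserves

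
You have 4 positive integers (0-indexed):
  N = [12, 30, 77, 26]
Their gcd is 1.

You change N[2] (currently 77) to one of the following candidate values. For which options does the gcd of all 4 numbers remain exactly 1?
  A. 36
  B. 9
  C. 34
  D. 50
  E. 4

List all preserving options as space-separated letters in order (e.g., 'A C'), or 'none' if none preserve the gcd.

Answer: B

Derivation:
Old gcd = 1; gcd of others (without N[2]) = 2
New gcd for candidate v: gcd(2, v). Preserves old gcd iff gcd(2, v) = 1.
  Option A: v=36, gcd(2,36)=2 -> changes
  Option B: v=9, gcd(2,9)=1 -> preserves
  Option C: v=34, gcd(2,34)=2 -> changes
  Option D: v=50, gcd(2,50)=2 -> changes
  Option E: v=4, gcd(2,4)=2 -> changes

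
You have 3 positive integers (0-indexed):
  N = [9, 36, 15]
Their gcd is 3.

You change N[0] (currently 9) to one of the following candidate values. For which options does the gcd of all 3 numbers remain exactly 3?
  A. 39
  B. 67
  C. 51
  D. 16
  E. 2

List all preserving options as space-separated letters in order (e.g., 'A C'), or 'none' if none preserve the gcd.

Old gcd = 3; gcd of others (without N[0]) = 3
New gcd for candidate v: gcd(3, v). Preserves old gcd iff gcd(3, v) = 3.
  Option A: v=39, gcd(3,39)=3 -> preserves
  Option B: v=67, gcd(3,67)=1 -> changes
  Option C: v=51, gcd(3,51)=3 -> preserves
  Option D: v=16, gcd(3,16)=1 -> changes
  Option E: v=2, gcd(3,2)=1 -> changes

Answer: A C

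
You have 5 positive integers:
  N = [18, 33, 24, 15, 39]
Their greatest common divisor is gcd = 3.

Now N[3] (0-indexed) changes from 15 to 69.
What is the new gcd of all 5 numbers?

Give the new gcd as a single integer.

Answer: 3

Derivation:
Numbers: [18, 33, 24, 15, 39], gcd = 3
Change: index 3, 15 -> 69
gcd of the OTHER numbers (without index 3): gcd([18, 33, 24, 39]) = 3
New gcd = gcd(g_others, new_val) = gcd(3, 69) = 3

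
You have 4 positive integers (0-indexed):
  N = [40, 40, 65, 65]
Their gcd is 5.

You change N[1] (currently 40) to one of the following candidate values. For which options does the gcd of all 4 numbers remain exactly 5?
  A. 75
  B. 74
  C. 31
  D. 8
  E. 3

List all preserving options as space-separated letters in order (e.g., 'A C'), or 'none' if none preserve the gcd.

Answer: A

Derivation:
Old gcd = 5; gcd of others (without N[1]) = 5
New gcd for candidate v: gcd(5, v). Preserves old gcd iff gcd(5, v) = 5.
  Option A: v=75, gcd(5,75)=5 -> preserves
  Option B: v=74, gcd(5,74)=1 -> changes
  Option C: v=31, gcd(5,31)=1 -> changes
  Option D: v=8, gcd(5,8)=1 -> changes
  Option E: v=3, gcd(5,3)=1 -> changes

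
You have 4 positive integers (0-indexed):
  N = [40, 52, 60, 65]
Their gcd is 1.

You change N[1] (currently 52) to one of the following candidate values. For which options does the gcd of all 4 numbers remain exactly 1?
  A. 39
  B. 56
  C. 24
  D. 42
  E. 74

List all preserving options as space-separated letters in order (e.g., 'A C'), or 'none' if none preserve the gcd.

Old gcd = 1; gcd of others (without N[1]) = 5
New gcd for candidate v: gcd(5, v). Preserves old gcd iff gcd(5, v) = 1.
  Option A: v=39, gcd(5,39)=1 -> preserves
  Option B: v=56, gcd(5,56)=1 -> preserves
  Option C: v=24, gcd(5,24)=1 -> preserves
  Option D: v=42, gcd(5,42)=1 -> preserves
  Option E: v=74, gcd(5,74)=1 -> preserves

Answer: A B C D E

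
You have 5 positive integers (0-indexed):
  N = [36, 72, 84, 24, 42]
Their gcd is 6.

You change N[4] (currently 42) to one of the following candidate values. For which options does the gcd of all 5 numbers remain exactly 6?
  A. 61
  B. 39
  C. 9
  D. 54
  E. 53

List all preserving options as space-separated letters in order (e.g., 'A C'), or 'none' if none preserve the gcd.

Answer: D

Derivation:
Old gcd = 6; gcd of others (without N[4]) = 12
New gcd for candidate v: gcd(12, v). Preserves old gcd iff gcd(12, v) = 6.
  Option A: v=61, gcd(12,61)=1 -> changes
  Option B: v=39, gcd(12,39)=3 -> changes
  Option C: v=9, gcd(12,9)=3 -> changes
  Option D: v=54, gcd(12,54)=6 -> preserves
  Option E: v=53, gcd(12,53)=1 -> changes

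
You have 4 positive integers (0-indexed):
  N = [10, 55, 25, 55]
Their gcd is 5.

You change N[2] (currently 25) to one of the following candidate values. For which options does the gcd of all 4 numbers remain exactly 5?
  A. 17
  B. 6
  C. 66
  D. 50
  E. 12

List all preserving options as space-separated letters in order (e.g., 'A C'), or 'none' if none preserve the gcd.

Old gcd = 5; gcd of others (without N[2]) = 5
New gcd for candidate v: gcd(5, v). Preserves old gcd iff gcd(5, v) = 5.
  Option A: v=17, gcd(5,17)=1 -> changes
  Option B: v=6, gcd(5,6)=1 -> changes
  Option C: v=66, gcd(5,66)=1 -> changes
  Option D: v=50, gcd(5,50)=5 -> preserves
  Option E: v=12, gcd(5,12)=1 -> changes

Answer: D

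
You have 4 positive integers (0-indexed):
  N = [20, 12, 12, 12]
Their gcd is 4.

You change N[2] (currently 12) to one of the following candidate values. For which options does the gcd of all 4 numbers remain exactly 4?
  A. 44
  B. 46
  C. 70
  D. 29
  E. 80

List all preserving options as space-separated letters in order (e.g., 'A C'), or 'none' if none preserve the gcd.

Old gcd = 4; gcd of others (without N[2]) = 4
New gcd for candidate v: gcd(4, v). Preserves old gcd iff gcd(4, v) = 4.
  Option A: v=44, gcd(4,44)=4 -> preserves
  Option B: v=46, gcd(4,46)=2 -> changes
  Option C: v=70, gcd(4,70)=2 -> changes
  Option D: v=29, gcd(4,29)=1 -> changes
  Option E: v=80, gcd(4,80)=4 -> preserves

Answer: A E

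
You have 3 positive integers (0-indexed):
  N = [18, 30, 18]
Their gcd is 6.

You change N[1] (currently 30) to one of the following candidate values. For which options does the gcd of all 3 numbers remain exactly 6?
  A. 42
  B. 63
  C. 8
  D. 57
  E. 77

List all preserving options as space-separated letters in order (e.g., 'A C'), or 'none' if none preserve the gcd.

Old gcd = 6; gcd of others (without N[1]) = 18
New gcd for candidate v: gcd(18, v). Preserves old gcd iff gcd(18, v) = 6.
  Option A: v=42, gcd(18,42)=6 -> preserves
  Option B: v=63, gcd(18,63)=9 -> changes
  Option C: v=8, gcd(18,8)=2 -> changes
  Option D: v=57, gcd(18,57)=3 -> changes
  Option E: v=77, gcd(18,77)=1 -> changes

Answer: A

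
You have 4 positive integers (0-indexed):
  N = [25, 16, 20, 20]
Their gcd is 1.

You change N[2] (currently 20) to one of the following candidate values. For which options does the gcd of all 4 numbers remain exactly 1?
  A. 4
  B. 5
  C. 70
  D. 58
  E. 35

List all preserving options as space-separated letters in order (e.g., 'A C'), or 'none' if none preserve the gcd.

Old gcd = 1; gcd of others (without N[2]) = 1
New gcd for candidate v: gcd(1, v). Preserves old gcd iff gcd(1, v) = 1.
  Option A: v=4, gcd(1,4)=1 -> preserves
  Option B: v=5, gcd(1,5)=1 -> preserves
  Option C: v=70, gcd(1,70)=1 -> preserves
  Option D: v=58, gcd(1,58)=1 -> preserves
  Option E: v=35, gcd(1,35)=1 -> preserves

Answer: A B C D E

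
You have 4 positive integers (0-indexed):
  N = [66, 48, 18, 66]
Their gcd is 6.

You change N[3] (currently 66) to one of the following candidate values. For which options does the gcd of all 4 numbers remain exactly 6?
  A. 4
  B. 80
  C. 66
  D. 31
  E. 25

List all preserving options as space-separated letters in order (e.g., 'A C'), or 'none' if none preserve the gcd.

Answer: C

Derivation:
Old gcd = 6; gcd of others (without N[3]) = 6
New gcd for candidate v: gcd(6, v). Preserves old gcd iff gcd(6, v) = 6.
  Option A: v=4, gcd(6,4)=2 -> changes
  Option B: v=80, gcd(6,80)=2 -> changes
  Option C: v=66, gcd(6,66)=6 -> preserves
  Option D: v=31, gcd(6,31)=1 -> changes
  Option E: v=25, gcd(6,25)=1 -> changes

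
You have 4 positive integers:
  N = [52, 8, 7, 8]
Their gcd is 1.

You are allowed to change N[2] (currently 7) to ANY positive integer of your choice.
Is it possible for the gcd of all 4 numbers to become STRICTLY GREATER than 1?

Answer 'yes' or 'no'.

Current gcd = 1
gcd of all OTHER numbers (without N[2]=7): gcd([52, 8, 8]) = 4
The new gcd after any change is gcd(4, new_value).
This can be at most 4.
Since 4 > old gcd 1, the gcd CAN increase (e.g., set N[2] = 4).

Answer: yes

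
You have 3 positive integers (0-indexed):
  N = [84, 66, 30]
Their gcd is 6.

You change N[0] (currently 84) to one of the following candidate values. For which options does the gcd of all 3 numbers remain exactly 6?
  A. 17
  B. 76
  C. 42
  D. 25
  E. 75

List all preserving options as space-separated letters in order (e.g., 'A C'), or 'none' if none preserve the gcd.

Old gcd = 6; gcd of others (without N[0]) = 6
New gcd for candidate v: gcd(6, v). Preserves old gcd iff gcd(6, v) = 6.
  Option A: v=17, gcd(6,17)=1 -> changes
  Option B: v=76, gcd(6,76)=2 -> changes
  Option C: v=42, gcd(6,42)=6 -> preserves
  Option D: v=25, gcd(6,25)=1 -> changes
  Option E: v=75, gcd(6,75)=3 -> changes

Answer: C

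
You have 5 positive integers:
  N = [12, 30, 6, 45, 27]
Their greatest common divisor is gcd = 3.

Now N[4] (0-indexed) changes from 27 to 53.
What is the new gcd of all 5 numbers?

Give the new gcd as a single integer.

Numbers: [12, 30, 6, 45, 27], gcd = 3
Change: index 4, 27 -> 53
gcd of the OTHER numbers (without index 4): gcd([12, 30, 6, 45]) = 3
New gcd = gcd(g_others, new_val) = gcd(3, 53) = 1

Answer: 1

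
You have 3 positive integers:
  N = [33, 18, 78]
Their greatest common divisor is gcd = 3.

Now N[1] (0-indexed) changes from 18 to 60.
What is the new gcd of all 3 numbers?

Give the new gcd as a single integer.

Answer: 3

Derivation:
Numbers: [33, 18, 78], gcd = 3
Change: index 1, 18 -> 60
gcd of the OTHER numbers (without index 1): gcd([33, 78]) = 3
New gcd = gcd(g_others, new_val) = gcd(3, 60) = 3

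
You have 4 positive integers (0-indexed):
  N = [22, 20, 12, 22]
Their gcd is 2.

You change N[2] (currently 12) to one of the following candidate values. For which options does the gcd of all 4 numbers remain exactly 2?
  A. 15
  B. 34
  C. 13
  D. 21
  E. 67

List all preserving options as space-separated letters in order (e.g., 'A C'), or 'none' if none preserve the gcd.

Old gcd = 2; gcd of others (without N[2]) = 2
New gcd for candidate v: gcd(2, v). Preserves old gcd iff gcd(2, v) = 2.
  Option A: v=15, gcd(2,15)=1 -> changes
  Option B: v=34, gcd(2,34)=2 -> preserves
  Option C: v=13, gcd(2,13)=1 -> changes
  Option D: v=21, gcd(2,21)=1 -> changes
  Option E: v=67, gcd(2,67)=1 -> changes

Answer: B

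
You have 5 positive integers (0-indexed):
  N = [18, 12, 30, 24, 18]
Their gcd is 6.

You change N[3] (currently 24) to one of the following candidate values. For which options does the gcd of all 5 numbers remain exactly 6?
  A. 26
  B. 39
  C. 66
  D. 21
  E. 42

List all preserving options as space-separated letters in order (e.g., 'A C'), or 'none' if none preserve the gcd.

Old gcd = 6; gcd of others (without N[3]) = 6
New gcd for candidate v: gcd(6, v). Preserves old gcd iff gcd(6, v) = 6.
  Option A: v=26, gcd(6,26)=2 -> changes
  Option B: v=39, gcd(6,39)=3 -> changes
  Option C: v=66, gcd(6,66)=6 -> preserves
  Option D: v=21, gcd(6,21)=3 -> changes
  Option E: v=42, gcd(6,42)=6 -> preserves

Answer: C E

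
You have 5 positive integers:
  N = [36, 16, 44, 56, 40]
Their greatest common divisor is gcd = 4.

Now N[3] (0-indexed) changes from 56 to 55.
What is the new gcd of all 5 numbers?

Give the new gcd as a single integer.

Answer: 1

Derivation:
Numbers: [36, 16, 44, 56, 40], gcd = 4
Change: index 3, 56 -> 55
gcd of the OTHER numbers (without index 3): gcd([36, 16, 44, 40]) = 4
New gcd = gcd(g_others, new_val) = gcd(4, 55) = 1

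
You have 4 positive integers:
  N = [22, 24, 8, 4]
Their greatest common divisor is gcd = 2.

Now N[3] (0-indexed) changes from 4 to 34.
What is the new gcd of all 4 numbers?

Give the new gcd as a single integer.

Numbers: [22, 24, 8, 4], gcd = 2
Change: index 3, 4 -> 34
gcd of the OTHER numbers (without index 3): gcd([22, 24, 8]) = 2
New gcd = gcd(g_others, new_val) = gcd(2, 34) = 2

Answer: 2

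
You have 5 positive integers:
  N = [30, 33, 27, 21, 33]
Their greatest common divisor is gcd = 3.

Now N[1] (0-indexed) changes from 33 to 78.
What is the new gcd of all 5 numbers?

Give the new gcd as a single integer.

Answer: 3

Derivation:
Numbers: [30, 33, 27, 21, 33], gcd = 3
Change: index 1, 33 -> 78
gcd of the OTHER numbers (without index 1): gcd([30, 27, 21, 33]) = 3
New gcd = gcd(g_others, new_val) = gcd(3, 78) = 3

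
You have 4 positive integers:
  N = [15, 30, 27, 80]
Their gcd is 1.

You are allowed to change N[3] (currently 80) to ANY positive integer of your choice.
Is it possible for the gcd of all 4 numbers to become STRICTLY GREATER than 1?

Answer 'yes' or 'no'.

Current gcd = 1
gcd of all OTHER numbers (without N[3]=80): gcd([15, 30, 27]) = 3
The new gcd after any change is gcd(3, new_value).
This can be at most 3.
Since 3 > old gcd 1, the gcd CAN increase (e.g., set N[3] = 3).

Answer: yes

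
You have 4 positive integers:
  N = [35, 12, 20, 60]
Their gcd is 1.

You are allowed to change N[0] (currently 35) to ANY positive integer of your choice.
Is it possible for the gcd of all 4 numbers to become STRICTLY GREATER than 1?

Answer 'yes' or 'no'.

Answer: yes

Derivation:
Current gcd = 1
gcd of all OTHER numbers (without N[0]=35): gcd([12, 20, 60]) = 4
The new gcd after any change is gcd(4, new_value).
This can be at most 4.
Since 4 > old gcd 1, the gcd CAN increase (e.g., set N[0] = 4).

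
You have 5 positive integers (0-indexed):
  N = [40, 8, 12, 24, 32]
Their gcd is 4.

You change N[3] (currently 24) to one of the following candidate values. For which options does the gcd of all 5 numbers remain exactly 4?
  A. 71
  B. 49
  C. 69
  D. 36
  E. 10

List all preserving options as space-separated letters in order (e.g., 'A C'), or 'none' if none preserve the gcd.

Old gcd = 4; gcd of others (without N[3]) = 4
New gcd for candidate v: gcd(4, v). Preserves old gcd iff gcd(4, v) = 4.
  Option A: v=71, gcd(4,71)=1 -> changes
  Option B: v=49, gcd(4,49)=1 -> changes
  Option C: v=69, gcd(4,69)=1 -> changes
  Option D: v=36, gcd(4,36)=4 -> preserves
  Option E: v=10, gcd(4,10)=2 -> changes

Answer: D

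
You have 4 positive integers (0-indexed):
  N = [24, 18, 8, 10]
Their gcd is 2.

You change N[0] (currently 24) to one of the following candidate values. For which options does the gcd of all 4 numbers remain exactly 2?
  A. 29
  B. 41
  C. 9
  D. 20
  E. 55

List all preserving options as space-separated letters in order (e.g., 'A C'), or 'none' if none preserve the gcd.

Old gcd = 2; gcd of others (without N[0]) = 2
New gcd for candidate v: gcd(2, v). Preserves old gcd iff gcd(2, v) = 2.
  Option A: v=29, gcd(2,29)=1 -> changes
  Option B: v=41, gcd(2,41)=1 -> changes
  Option C: v=9, gcd(2,9)=1 -> changes
  Option D: v=20, gcd(2,20)=2 -> preserves
  Option E: v=55, gcd(2,55)=1 -> changes

Answer: D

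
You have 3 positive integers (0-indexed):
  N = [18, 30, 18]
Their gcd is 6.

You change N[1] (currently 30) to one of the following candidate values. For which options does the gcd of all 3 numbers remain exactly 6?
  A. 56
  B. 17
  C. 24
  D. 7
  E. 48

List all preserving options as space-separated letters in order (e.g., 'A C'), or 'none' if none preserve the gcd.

Answer: C E

Derivation:
Old gcd = 6; gcd of others (without N[1]) = 18
New gcd for candidate v: gcd(18, v). Preserves old gcd iff gcd(18, v) = 6.
  Option A: v=56, gcd(18,56)=2 -> changes
  Option B: v=17, gcd(18,17)=1 -> changes
  Option C: v=24, gcd(18,24)=6 -> preserves
  Option D: v=7, gcd(18,7)=1 -> changes
  Option E: v=48, gcd(18,48)=6 -> preserves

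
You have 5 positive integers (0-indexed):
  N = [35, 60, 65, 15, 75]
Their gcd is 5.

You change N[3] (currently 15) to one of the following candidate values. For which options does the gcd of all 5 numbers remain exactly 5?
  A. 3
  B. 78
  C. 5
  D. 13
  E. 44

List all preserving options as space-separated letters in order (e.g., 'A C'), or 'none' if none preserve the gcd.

Answer: C

Derivation:
Old gcd = 5; gcd of others (without N[3]) = 5
New gcd for candidate v: gcd(5, v). Preserves old gcd iff gcd(5, v) = 5.
  Option A: v=3, gcd(5,3)=1 -> changes
  Option B: v=78, gcd(5,78)=1 -> changes
  Option C: v=5, gcd(5,5)=5 -> preserves
  Option D: v=13, gcd(5,13)=1 -> changes
  Option E: v=44, gcd(5,44)=1 -> changes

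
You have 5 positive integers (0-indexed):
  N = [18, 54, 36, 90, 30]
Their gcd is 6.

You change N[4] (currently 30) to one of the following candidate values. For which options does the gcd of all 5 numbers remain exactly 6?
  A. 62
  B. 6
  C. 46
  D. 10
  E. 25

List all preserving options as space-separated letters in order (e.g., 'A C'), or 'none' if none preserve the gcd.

Answer: B

Derivation:
Old gcd = 6; gcd of others (without N[4]) = 18
New gcd for candidate v: gcd(18, v). Preserves old gcd iff gcd(18, v) = 6.
  Option A: v=62, gcd(18,62)=2 -> changes
  Option B: v=6, gcd(18,6)=6 -> preserves
  Option C: v=46, gcd(18,46)=2 -> changes
  Option D: v=10, gcd(18,10)=2 -> changes
  Option E: v=25, gcd(18,25)=1 -> changes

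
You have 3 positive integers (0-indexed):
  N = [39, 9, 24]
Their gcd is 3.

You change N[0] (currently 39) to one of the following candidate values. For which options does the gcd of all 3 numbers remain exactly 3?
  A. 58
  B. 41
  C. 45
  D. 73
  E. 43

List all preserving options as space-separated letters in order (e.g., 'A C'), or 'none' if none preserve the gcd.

Answer: C

Derivation:
Old gcd = 3; gcd of others (without N[0]) = 3
New gcd for candidate v: gcd(3, v). Preserves old gcd iff gcd(3, v) = 3.
  Option A: v=58, gcd(3,58)=1 -> changes
  Option B: v=41, gcd(3,41)=1 -> changes
  Option C: v=45, gcd(3,45)=3 -> preserves
  Option D: v=73, gcd(3,73)=1 -> changes
  Option E: v=43, gcd(3,43)=1 -> changes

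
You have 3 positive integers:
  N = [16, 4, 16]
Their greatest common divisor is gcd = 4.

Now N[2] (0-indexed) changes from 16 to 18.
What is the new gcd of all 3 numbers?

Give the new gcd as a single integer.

Answer: 2

Derivation:
Numbers: [16, 4, 16], gcd = 4
Change: index 2, 16 -> 18
gcd of the OTHER numbers (without index 2): gcd([16, 4]) = 4
New gcd = gcd(g_others, new_val) = gcd(4, 18) = 2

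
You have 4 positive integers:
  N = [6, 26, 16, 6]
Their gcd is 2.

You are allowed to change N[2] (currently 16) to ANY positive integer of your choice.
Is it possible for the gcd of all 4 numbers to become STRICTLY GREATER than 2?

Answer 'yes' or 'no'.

Answer: no

Derivation:
Current gcd = 2
gcd of all OTHER numbers (without N[2]=16): gcd([6, 26, 6]) = 2
The new gcd after any change is gcd(2, new_value).
This can be at most 2.
Since 2 = old gcd 2, the gcd can only stay the same or decrease.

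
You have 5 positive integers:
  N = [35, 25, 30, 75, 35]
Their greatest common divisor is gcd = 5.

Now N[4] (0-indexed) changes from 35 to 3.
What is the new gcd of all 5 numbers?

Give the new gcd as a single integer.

Numbers: [35, 25, 30, 75, 35], gcd = 5
Change: index 4, 35 -> 3
gcd of the OTHER numbers (without index 4): gcd([35, 25, 30, 75]) = 5
New gcd = gcd(g_others, new_val) = gcd(5, 3) = 1

Answer: 1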